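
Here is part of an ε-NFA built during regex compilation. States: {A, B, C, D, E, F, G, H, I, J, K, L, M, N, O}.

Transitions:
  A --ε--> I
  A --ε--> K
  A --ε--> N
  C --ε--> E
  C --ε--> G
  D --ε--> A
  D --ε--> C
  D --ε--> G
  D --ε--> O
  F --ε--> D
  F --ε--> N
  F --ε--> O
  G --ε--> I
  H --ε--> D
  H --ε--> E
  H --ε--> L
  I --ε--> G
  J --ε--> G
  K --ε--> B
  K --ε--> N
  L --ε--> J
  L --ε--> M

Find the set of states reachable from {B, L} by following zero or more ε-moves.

{B, G, I, J, L, M}

Start with {B, L}.
From L via ε: add J, M.
From J via ε: add G.
From G via ε: add I.
No new states can be added; the closed set is {B, G, I, J, L, M}.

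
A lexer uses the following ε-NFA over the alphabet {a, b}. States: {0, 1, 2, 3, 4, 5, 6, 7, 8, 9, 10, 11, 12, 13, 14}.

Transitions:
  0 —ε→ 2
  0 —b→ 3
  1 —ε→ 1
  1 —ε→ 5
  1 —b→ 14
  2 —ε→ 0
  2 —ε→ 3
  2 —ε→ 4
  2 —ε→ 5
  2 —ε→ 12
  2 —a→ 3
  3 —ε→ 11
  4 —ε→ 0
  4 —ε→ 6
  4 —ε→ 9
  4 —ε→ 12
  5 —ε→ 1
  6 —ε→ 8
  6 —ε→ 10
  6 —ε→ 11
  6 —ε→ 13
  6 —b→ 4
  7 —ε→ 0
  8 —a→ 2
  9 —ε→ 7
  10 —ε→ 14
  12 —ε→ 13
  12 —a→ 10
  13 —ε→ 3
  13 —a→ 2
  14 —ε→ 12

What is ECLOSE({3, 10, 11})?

{3, 10, 11, 12, 13, 14}

Start with {3, 10, 11}.
From 10 via ε: add 14.
From 14 via ε: add 12.
From 12 via ε: add 13.
No new states can be added; the closed set is {3, 10, 11, 12, 13, 14}.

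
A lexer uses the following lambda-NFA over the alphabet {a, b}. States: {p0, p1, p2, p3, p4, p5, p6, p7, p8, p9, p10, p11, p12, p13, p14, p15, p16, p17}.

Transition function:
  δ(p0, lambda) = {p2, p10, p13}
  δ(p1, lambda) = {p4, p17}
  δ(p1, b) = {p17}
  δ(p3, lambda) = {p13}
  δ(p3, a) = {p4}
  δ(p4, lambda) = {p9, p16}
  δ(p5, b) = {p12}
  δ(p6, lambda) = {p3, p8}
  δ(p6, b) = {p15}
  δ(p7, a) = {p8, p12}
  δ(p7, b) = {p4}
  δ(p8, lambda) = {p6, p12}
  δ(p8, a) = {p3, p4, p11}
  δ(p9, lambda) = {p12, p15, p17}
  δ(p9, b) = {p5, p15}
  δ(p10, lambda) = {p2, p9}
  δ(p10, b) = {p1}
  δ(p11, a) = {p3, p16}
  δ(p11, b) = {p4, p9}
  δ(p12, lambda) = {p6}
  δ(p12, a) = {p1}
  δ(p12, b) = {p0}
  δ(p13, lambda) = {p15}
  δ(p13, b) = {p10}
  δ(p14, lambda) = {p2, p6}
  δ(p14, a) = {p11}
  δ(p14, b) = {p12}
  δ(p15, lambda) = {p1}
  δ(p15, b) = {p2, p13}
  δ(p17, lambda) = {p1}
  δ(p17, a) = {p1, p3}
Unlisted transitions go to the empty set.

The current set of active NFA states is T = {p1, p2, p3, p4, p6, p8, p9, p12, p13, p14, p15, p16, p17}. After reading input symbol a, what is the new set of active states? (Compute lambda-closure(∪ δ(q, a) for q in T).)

{p1, p3, p4, p6, p8, p9, p11, p12, p13, p15, p16, p17}

p3 on a → {p4}.
p8 on a → {p3, p4, p11}.
p12 on a → {p1}.
p14 on a → {p11}.
p17 on a → {p1, p3}.
No a-transition from p1, p2, p4, p6, p9, p13, p15, p16.
Union after reading a: {p1, p3, p4, p11}.
Now take the lambda-closure:
From p1 via lambda: add p17.
From p3 via lambda: add p13.
From p4 via lambda: add p9, p16.
From p9 via lambda: add p12, p15.
From p12 via lambda: add p6.
From p6 via lambda: add p8.
No new states can be added; the closed set is {p1, p3, p4, p6, p8, p9, p11, p12, p13, p15, p16, p17}.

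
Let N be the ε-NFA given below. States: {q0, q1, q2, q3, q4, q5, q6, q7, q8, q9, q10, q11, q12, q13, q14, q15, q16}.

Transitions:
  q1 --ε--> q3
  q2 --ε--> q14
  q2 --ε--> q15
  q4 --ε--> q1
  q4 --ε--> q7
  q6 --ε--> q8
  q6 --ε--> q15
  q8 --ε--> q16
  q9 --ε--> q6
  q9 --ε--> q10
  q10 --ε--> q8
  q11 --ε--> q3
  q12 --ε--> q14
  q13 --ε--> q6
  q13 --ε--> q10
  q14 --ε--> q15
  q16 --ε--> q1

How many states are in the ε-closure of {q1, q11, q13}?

9

Start with {q1, q11, q13}.
From q1 via ε: add q3.
From q13 via ε: add q6, q10.
From q6 via ε: add q8, q15.
From q8 via ε: add q16.
ε-closure = {q1, q3, q6, q8, q10, q11, q13, q15, q16}, which has 9 states.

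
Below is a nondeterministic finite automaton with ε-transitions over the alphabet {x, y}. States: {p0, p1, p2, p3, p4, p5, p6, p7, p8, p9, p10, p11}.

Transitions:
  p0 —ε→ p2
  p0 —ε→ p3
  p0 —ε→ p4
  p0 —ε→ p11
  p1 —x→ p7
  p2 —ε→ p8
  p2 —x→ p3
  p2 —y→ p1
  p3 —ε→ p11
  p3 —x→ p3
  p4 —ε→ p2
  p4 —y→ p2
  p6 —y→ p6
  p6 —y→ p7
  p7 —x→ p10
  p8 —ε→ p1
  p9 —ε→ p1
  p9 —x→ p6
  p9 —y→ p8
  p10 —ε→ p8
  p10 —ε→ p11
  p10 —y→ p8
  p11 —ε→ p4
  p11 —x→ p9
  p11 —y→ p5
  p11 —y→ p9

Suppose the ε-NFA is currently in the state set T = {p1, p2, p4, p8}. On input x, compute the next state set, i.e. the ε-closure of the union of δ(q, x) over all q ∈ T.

p1 on x → {p7}.
p2 on x → {p3}.
No x-transition from p4, p8.
Union after reading x: {p3, p7}.
Now take the ε-closure:
From p3 via ε: add p11.
From p11 via ε: add p4.
From p4 via ε: add p2.
From p2 via ε: add p8.
From p8 via ε: add p1.
No new states can be added; the closed set is {p1, p2, p3, p4, p7, p8, p11}.

{p1, p2, p3, p4, p7, p8, p11}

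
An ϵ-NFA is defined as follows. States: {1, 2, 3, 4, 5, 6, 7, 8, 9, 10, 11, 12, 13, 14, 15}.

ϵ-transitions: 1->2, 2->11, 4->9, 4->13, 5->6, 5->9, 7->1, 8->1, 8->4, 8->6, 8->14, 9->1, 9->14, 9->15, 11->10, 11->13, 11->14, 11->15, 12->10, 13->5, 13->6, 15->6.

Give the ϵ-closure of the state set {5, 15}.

Start with {5, 15}.
From 5 via ϵ: add 6, 9.
From 9 via ϵ: add 1, 14.
From 1 via ϵ: add 2.
From 2 via ϵ: add 11.
From 11 via ϵ: add 10, 13.
No new states can be added; the closed set is {1, 2, 5, 6, 9, 10, 11, 13, 14, 15}.

{1, 2, 5, 6, 9, 10, 11, 13, 14, 15}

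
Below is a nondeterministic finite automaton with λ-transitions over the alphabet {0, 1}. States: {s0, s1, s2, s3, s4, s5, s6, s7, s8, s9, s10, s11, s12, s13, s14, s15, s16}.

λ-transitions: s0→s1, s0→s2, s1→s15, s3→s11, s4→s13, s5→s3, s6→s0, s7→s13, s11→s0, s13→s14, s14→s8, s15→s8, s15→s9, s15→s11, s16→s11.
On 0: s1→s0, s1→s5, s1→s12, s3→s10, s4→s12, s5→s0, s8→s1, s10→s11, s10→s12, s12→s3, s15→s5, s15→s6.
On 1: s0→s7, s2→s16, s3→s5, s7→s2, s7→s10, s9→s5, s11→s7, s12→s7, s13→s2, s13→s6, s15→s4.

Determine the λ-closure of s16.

Start with {s16}.
From s16 via λ: add s11.
From s11 via λ: add s0.
From s0 via λ: add s1, s2.
From s1 via λ: add s15.
From s15 via λ: add s8, s9.
No new states can be added; the closed set is {s0, s1, s2, s8, s9, s11, s15, s16}.

{s0, s1, s2, s8, s9, s11, s15, s16}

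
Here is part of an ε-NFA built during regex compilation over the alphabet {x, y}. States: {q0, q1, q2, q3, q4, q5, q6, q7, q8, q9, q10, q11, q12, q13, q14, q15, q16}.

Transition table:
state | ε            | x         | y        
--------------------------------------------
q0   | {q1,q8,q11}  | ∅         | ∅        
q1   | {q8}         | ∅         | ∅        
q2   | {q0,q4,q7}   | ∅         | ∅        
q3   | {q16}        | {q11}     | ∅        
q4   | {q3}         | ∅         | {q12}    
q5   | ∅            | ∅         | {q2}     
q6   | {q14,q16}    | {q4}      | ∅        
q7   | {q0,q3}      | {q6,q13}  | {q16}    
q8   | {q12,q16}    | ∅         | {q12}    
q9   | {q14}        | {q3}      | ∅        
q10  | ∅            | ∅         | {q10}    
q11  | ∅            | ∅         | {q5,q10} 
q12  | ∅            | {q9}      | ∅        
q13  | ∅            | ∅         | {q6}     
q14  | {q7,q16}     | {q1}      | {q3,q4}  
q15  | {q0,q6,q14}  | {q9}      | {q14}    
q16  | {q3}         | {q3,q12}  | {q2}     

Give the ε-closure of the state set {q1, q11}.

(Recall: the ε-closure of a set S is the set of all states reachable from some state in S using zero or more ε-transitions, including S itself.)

Start with {q1, q11}.
From q1 via ε: add q8.
From q8 via ε: add q12, q16.
From q16 via ε: add q3.
No new states can be added; the closed set is {q1, q3, q8, q11, q12, q16}.

{q1, q3, q8, q11, q12, q16}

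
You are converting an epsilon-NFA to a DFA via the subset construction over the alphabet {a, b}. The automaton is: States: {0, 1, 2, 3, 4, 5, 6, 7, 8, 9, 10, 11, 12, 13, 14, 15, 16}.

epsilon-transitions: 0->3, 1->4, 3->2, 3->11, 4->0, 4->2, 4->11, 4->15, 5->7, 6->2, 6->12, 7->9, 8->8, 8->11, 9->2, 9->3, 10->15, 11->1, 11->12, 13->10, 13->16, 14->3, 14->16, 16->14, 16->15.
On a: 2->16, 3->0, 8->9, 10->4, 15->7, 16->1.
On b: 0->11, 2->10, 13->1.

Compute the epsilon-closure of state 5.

Start with {5}.
From 5 via epsilon: add 7.
From 7 via epsilon: add 9.
From 9 via epsilon: add 2, 3.
From 3 via epsilon: add 11.
From 11 via epsilon: add 1, 12.
From 1 via epsilon: add 4.
From 4 via epsilon: add 0, 15.
No new states can be added; the closed set is {0, 1, 2, 3, 4, 5, 7, 9, 11, 12, 15}.

{0, 1, 2, 3, 4, 5, 7, 9, 11, 12, 15}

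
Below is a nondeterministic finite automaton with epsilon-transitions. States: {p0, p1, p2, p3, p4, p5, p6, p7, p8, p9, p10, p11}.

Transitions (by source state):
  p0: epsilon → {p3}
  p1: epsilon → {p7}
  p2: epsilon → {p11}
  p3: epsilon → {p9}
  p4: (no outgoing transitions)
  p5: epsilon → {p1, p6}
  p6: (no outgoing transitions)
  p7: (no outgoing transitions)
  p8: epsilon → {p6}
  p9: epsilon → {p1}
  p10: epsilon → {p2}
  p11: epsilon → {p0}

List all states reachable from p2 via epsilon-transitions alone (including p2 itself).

{p0, p1, p2, p3, p7, p9, p11}

Start with {p2}.
From p2 via epsilon: add p11.
From p11 via epsilon: add p0.
From p0 via epsilon: add p3.
From p3 via epsilon: add p9.
From p9 via epsilon: add p1.
From p1 via epsilon: add p7.
No new states can be added; the closed set is {p0, p1, p2, p3, p7, p9, p11}.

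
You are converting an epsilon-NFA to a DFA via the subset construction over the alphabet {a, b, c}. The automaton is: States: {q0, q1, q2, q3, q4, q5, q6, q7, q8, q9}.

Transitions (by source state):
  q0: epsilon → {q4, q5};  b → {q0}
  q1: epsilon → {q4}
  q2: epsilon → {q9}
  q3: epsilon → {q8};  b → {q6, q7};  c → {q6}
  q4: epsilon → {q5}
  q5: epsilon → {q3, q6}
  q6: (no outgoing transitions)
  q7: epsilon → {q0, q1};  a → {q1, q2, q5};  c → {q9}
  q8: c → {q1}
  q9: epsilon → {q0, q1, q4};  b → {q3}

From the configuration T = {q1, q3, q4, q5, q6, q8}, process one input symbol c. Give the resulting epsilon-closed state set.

{q1, q3, q4, q5, q6, q8}

q3 on c → {q6}.
q8 on c → {q1}.
No c-transition from q1, q4, q5, q6.
Union after reading c: {q1, q6}.
Now take the epsilon-closure:
From q1 via epsilon: add q4.
From q4 via epsilon: add q5.
From q5 via epsilon: add q3.
From q3 via epsilon: add q8.
No new states can be added; the closed set is {q1, q3, q4, q5, q6, q8}.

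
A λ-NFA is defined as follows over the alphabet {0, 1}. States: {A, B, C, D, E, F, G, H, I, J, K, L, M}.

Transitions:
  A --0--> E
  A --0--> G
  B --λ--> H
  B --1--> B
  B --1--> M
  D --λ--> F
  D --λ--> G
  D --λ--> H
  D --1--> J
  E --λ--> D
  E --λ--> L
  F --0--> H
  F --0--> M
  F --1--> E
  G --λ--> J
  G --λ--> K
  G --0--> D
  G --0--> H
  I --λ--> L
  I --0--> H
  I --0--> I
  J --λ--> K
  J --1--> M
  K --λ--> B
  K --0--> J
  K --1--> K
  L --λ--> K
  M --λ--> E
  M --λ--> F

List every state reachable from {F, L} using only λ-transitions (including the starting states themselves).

Start with {F, L}.
From L via λ: add K.
From K via λ: add B.
From B via λ: add H.
No new states can be added; the closed set is {B, F, H, K, L}.

{B, F, H, K, L}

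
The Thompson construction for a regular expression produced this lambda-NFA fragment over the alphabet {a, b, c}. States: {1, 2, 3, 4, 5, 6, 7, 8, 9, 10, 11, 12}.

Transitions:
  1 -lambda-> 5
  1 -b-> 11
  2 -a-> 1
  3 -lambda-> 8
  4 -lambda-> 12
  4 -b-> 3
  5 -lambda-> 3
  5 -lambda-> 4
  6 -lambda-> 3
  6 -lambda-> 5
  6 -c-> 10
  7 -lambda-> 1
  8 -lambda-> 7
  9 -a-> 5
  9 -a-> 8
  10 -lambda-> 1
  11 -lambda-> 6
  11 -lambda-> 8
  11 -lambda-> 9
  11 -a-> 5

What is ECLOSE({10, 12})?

Start with {10, 12}.
From 10 via lambda: add 1.
From 1 via lambda: add 5.
From 5 via lambda: add 3, 4.
From 3 via lambda: add 8.
From 8 via lambda: add 7.
No new states can be added; the closed set is {1, 3, 4, 5, 7, 8, 10, 12}.

{1, 3, 4, 5, 7, 8, 10, 12}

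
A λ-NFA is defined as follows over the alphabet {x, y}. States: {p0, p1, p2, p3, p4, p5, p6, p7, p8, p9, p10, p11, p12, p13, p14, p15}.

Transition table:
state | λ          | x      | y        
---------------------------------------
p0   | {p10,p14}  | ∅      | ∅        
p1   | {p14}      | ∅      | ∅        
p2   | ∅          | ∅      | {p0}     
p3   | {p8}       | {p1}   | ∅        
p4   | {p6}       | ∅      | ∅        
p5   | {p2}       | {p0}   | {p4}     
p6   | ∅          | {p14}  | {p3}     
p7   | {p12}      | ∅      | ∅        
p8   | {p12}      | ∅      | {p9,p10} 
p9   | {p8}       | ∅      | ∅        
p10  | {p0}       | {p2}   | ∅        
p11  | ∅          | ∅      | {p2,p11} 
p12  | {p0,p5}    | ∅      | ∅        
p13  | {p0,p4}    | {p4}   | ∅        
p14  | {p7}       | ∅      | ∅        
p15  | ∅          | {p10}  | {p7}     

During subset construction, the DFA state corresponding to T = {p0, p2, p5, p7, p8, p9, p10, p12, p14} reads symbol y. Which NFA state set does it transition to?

p2 on y → {p0}.
p5 on y → {p4}.
p8 on y → {p9, p10}.
No y-transition from p0, p7, p9, p10, p12, p14.
Union after reading y: {p0, p4, p9, p10}.
Now take the λ-closure:
From p0 via λ: add p14.
From p4 via λ: add p6.
From p9 via λ: add p8.
From p8 via λ: add p12.
From p14 via λ: add p7.
From p12 via λ: add p5.
From p5 via λ: add p2.
No new states can be added; the closed set is {p0, p2, p4, p5, p6, p7, p8, p9, p10, p12, p14}.

{p0, p2, p4, p5, p6, p7, p8, p9, p10, p12, p14}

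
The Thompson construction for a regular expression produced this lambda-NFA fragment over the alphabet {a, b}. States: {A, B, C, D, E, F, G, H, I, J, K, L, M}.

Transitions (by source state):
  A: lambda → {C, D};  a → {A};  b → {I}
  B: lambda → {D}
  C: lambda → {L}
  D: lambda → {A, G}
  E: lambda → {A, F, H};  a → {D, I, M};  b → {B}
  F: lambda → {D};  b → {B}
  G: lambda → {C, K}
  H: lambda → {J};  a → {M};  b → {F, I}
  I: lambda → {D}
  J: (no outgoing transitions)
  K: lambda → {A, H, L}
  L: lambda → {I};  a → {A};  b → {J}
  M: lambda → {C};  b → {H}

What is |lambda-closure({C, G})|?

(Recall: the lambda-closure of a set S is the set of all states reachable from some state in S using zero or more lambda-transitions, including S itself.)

Start with {C, G}.
From C via lambda: add L.
From G via lambda: add K.
From K via lambda: add A, H.
From L via lambda: add I.
From A via lambda: add D.
From H via lambda: add J.
lambda-closure = {A, C, D, G, H, I, J, K, L}, which has 9 states.

9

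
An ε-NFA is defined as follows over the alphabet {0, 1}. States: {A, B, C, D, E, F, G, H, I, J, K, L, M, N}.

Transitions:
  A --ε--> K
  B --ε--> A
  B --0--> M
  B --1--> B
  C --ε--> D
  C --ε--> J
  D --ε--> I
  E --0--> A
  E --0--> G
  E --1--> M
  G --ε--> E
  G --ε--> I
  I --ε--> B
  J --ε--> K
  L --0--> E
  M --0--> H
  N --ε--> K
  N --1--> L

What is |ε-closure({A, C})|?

7

Start with {A, C}.
From A via ε: add K.
From C via ε: add D, J.
From D via ε: add I.
From I via ε: add B.
ε-closure = {A, B, C, D, I, J, K}, which has 7 states.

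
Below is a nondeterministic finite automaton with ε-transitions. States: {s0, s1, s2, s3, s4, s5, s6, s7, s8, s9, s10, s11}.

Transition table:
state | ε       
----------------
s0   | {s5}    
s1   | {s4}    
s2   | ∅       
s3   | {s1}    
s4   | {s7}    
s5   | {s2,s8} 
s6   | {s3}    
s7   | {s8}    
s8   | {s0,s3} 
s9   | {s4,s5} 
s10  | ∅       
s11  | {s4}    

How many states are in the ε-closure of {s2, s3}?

Start with {s2, s3}.
From s3 via ε: add s1.
From s1 via ε: add s4.
From s4 via ε: add s7.
From s7 via ε: add s8.
From s8 via ε: add s0.
From s0 via ε: add s5.
ε-closure = {s0, s1, s2, s3, s4, s5, s7, s8}, which has 8 states.

8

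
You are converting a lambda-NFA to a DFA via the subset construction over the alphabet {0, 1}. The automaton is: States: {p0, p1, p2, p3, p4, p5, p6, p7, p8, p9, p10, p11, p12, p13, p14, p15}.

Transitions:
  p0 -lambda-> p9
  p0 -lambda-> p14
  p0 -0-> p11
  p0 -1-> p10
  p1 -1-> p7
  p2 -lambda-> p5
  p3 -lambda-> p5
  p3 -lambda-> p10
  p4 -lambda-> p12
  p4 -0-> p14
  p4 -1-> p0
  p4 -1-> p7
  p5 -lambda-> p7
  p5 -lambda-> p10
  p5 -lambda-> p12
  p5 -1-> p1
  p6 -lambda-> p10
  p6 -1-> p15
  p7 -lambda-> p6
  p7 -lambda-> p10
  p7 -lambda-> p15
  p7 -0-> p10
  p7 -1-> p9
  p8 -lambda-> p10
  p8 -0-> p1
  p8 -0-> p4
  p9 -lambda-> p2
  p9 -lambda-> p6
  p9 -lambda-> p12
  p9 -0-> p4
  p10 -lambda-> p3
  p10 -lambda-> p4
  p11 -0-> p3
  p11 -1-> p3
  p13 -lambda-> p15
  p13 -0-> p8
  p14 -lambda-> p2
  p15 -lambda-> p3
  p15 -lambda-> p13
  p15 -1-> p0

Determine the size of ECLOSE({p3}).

9

Start with {p3}.
From p3 via lambda: add p5, p10.
From p5 via lambda: add p7, p12.
From p10 via lambda: add p4.
From p7 via lambda: add p6, p15.
From p15 via lambda: add p13.
lambda-closure = {p3, p4, p5, p6, p7, p10, p12, p13, p15}, which has 9 states.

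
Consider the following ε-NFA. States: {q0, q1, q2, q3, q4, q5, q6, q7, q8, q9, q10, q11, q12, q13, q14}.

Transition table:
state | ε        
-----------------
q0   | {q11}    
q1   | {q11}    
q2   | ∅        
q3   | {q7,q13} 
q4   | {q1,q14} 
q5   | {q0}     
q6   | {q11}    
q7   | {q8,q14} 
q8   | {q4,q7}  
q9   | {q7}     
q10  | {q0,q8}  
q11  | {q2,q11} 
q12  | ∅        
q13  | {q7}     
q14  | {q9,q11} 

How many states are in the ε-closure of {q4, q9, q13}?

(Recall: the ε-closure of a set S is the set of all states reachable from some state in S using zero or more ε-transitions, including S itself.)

Start with {q4, q9, q13}.
From q4 via ε: add q1, q14.
From q9 via ε: add q7.
From q1 via ε: add q11.
From q7 via ε: add q8.
From q11 via ε: add q2.
ε-closure = {q1, q2, q4, q7, q8, q9, q11, q13, q14}, which has 9 states.

9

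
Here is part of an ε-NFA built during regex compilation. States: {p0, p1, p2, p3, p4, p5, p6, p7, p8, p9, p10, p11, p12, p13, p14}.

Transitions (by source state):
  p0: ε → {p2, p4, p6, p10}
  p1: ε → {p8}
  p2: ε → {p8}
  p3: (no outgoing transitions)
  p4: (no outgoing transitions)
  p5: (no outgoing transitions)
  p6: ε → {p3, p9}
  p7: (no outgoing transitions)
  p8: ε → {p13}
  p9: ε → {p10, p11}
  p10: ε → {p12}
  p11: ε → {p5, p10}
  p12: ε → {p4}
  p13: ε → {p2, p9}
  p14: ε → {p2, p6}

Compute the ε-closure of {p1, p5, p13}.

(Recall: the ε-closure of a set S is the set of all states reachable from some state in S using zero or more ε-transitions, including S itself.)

{p1, p2, p4, p5, p8, p9, p10, p11, p12, p13}

Start with {p1, p5, p13}.
From p1 via ε: add p8.
From p13 via ε: add p2, p9.
From p9 via ε: add p10, p11.
From p10 via ε: add p12.
From p12 via ε: add p4.
No new states can be added; the closed set is {p1, p2, p4, p5, p8, p9, p10, p11, p12, p13}.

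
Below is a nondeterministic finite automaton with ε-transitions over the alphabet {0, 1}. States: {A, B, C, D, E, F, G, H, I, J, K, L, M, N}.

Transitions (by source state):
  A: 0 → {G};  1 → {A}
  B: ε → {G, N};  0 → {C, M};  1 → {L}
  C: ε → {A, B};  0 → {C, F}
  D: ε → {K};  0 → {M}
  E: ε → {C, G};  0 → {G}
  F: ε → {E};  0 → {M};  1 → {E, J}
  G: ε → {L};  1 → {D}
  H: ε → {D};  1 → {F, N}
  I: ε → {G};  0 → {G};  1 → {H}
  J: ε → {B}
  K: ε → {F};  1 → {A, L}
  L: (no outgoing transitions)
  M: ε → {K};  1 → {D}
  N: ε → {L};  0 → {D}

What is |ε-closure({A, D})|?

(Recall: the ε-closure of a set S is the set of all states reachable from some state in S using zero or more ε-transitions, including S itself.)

Start with {A, D}.
From D via ε: add K.
From K via ε: add F.
From F via ε: add E.
From E via ε: add C, G.
From C via ε: add B.
From G via ε: add L.
From B via ε: add N.
ε-closure = {A, B, C, D, E, F, G, K, L, N}, which has 10 states.

10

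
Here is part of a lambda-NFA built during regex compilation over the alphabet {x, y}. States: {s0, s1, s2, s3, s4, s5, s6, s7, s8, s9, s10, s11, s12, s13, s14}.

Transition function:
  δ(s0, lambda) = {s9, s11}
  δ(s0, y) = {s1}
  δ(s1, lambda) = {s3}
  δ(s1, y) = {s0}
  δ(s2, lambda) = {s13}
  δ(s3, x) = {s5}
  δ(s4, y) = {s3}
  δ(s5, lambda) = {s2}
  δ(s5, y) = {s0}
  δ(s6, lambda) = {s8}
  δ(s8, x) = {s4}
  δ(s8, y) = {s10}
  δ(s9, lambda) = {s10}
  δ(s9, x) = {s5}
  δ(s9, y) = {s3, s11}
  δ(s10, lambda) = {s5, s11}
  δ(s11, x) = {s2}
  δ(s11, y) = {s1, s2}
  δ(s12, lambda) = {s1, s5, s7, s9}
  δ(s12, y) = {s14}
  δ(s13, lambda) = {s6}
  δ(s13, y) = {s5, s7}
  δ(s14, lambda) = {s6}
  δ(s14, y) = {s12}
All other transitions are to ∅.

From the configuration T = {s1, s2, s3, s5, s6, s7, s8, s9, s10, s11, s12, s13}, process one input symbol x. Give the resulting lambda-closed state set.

{s2, s4, s5, s6, s8, s13}

s3 on x → {s5}.
s8 on x → {s4}.
s9 on x → {s5}.
s11 on x → {s2}.
No x-transition from s1, s2, s5, s6, s7, s10, s12, s13.
Union after reading x: {s2, s4, s5}.
Now take the lambda-closure:
From s2 via lambda: add s13.
From s13 via lambda: add s6.
From s6 via lambda: add s8.
No new states can be added; the closed set is {s2, s4, s5, s6, s8, s13}.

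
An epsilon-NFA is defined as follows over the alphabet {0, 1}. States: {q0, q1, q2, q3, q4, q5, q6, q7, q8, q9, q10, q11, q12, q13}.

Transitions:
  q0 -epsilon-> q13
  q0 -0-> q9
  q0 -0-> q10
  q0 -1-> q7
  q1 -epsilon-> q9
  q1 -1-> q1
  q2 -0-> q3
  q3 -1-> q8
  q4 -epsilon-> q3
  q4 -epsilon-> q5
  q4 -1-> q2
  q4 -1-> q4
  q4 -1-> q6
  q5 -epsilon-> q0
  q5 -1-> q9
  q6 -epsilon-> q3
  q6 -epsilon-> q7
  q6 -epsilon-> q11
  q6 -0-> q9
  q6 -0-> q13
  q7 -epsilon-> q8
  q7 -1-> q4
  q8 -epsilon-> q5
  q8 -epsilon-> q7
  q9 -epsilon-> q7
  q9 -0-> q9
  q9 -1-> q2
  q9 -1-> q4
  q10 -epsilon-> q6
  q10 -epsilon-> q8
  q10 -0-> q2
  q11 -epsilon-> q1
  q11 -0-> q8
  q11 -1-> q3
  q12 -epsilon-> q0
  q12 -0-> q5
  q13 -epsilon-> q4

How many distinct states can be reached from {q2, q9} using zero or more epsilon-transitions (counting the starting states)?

9

Start with {q2, q9}.
From q9 via epsilon: add q7.
From q7 via epsilon: add q8.
From q8 via epsilon: add q5.
From q5 via epsilon: add q0.
From q0 via epsilon: add q13.
From q13 via epsilon: add q4.
From q4 via epsilon: add q3.
epsilon-closure = {q0, q2, q3, q4, q5, q7, q8, q9, q13}, which has 9 states.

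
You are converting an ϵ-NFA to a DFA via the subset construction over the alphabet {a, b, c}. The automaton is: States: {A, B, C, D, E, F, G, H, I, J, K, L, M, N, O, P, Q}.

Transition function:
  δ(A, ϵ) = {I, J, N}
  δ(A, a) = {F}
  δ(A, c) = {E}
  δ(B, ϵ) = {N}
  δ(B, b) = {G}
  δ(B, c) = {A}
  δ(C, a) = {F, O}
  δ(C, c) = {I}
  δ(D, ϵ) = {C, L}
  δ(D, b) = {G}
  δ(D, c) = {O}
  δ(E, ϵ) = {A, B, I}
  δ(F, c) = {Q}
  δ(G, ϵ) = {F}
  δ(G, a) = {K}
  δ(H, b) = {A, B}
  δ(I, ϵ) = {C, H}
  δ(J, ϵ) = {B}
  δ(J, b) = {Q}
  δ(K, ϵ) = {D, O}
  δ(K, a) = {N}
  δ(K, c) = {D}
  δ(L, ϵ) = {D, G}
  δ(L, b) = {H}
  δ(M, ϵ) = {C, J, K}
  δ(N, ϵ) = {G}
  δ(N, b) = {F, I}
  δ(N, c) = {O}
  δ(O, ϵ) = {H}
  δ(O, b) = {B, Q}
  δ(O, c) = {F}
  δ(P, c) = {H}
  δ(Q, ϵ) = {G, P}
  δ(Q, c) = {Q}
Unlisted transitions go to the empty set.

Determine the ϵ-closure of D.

{C, D, F, G, L}

Start with {D}.
From D via ϵ: add C, L.
From L via ϵ: add G.
From G via ϵ: add F.
No new states can be added; the closed set is {C, D, F, G, L}.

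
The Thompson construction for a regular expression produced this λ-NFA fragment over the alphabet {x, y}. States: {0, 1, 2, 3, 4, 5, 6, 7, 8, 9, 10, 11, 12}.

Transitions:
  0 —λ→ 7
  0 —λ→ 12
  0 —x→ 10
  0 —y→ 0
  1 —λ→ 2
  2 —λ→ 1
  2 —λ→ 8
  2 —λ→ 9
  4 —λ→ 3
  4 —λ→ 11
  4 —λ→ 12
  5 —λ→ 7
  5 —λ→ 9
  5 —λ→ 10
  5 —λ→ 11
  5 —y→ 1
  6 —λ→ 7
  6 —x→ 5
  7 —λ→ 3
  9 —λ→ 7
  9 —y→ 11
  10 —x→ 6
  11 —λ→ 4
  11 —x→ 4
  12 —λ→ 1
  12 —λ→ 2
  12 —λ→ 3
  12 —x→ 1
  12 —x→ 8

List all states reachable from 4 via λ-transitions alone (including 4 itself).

Start with {4}.
From 4 via λ: add 3, 11, 12.
From 12 via λ: add 1, 2.
From 2 via λ: add 8, 9.
From 9 via λ: add 7.
No new states can be added; the closed set is {1, 2, 3, 4, 7, 8, 9, 11, 12}.

{1, 2, 3, 4, 7, 8, 9, 11, 12}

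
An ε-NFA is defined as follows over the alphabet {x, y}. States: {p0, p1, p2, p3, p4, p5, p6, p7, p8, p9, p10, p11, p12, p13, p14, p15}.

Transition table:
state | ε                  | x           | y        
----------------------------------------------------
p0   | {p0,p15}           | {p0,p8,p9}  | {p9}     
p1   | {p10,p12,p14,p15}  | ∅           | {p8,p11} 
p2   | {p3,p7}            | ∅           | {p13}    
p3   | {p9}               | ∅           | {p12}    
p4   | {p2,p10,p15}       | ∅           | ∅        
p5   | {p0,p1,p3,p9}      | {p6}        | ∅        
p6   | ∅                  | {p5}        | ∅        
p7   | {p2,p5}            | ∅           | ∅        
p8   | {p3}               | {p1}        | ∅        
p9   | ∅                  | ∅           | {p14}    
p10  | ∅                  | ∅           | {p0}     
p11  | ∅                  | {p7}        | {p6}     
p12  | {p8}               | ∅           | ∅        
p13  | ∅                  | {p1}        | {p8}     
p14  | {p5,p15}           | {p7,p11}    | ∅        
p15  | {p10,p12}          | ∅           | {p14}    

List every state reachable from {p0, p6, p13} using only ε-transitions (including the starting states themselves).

Start with {p0, p6, p13}.
From p0 via ε: add p15.
From p15 via ε: add p10, p12.
From p12 via ε: add p8.
From p8 via ε: add p3.
From p3 via ε: add p9.
No new states can be added; the closed set is {p0, p3, p6, p8, p9, p10, p12, p13, p15}.

{p0, p3, p6, p8, p9, p10, p12, p13, p15}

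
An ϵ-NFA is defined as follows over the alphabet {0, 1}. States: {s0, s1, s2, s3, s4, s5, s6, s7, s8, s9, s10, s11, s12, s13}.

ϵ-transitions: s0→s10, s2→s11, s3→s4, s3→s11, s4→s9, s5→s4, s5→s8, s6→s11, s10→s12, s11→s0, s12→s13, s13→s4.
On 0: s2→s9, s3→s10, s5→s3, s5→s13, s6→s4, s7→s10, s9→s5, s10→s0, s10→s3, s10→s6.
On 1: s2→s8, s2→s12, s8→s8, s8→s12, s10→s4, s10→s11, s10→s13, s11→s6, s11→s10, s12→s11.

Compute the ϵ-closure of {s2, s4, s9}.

Start with {s2, s4, s9}.
From s2 via ϵ: add s11.
From s11 via ϵ: add s0.
From s0 via ϵ: add s10.
From s10 via ϵ: add s12.
From s12 via ϵ: add s13.
No new states can be added; the closed set is {s0, s2, s4, s9, s10, s11, s12, s13}.

{s0, s2, s4, s9, s10, s11, s12, s13}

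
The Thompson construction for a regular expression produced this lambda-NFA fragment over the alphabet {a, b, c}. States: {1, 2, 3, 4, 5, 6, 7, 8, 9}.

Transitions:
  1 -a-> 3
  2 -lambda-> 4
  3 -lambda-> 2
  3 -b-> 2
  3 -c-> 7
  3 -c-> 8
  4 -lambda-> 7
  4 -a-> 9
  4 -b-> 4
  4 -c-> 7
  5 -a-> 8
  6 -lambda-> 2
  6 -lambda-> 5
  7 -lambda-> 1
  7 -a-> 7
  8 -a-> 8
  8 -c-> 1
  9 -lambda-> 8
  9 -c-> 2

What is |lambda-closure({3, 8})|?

6

Start with {3, 8}.
From 3 via lambda: add 2.
From 2 via lambda: add 4.
From 4 via lambda: add 7.
From 7 via lambda: add 1.
lambda-closure = {1, 2, 3, 4, 7, 8}, which has 6 states.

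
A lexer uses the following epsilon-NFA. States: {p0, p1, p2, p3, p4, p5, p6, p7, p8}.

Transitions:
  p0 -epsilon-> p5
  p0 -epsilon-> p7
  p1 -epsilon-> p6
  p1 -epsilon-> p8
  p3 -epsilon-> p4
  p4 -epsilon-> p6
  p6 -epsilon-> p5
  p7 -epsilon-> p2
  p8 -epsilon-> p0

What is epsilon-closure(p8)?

{p0, p2, p5, p7, p8}

Start with {p8}.
From p8 via epsilon: add p0.
From p0 via epsilon: add p5, p7.
From p7 via epsilon: add p2.
No new states can be added; the closed set is {p0, p2, p5, p7, p8}.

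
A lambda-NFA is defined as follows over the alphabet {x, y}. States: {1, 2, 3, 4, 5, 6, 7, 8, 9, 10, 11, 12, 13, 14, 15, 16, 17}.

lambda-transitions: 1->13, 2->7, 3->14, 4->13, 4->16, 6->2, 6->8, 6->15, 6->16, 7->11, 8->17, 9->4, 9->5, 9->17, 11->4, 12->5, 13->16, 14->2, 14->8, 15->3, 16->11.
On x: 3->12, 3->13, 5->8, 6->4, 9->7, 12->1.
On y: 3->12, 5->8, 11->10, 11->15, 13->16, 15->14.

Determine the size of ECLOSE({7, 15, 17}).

Start with {7, 15, 17}.
From 7 via lambda: add 11.
From 15 via lambda: add 3.
From 3 via lambda: add 14.
From 11 via lambda: add 4.
From 4 via lambda: add 13, 16.
From 14 via lambda: add 2, 8.
lambda-closure = {2, 3, 4, 7, 8, 11, 13, 14, 15, 16, 17}, which has 11 states.

11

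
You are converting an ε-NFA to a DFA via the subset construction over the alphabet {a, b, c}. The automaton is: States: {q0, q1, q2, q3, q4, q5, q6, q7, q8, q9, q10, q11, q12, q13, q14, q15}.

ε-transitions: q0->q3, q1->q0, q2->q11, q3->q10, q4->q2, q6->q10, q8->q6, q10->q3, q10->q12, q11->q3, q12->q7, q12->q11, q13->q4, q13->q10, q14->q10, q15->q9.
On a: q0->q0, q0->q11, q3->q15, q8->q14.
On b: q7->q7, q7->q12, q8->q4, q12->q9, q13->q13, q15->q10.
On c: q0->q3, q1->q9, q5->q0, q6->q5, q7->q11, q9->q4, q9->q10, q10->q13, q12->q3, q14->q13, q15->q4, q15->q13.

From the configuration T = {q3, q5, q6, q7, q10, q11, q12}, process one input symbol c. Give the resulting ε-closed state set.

q5 on c → {q0}.
q6 on c → {q5}.
q7 on c → {q11}.
q10 on c → {q13}.
q12 on c → {q3}.
No c-transition from q3, q11.
Union after reading c: {q0, q3, q5, q11, q13}.
Now take the ε-closure:
From q3 via ε: add q10.
From q13 via ε: add q4.
From q4 via ε: add q2.
From q10 via ε: add q12.
From q12 via ε: add q7.
No new states can be added; the closed set is {q0, q2, q3, q4, q5, q7, q10, q11, q12, q13}.

{q0, q2, q3, q4, q5, q7, q10, q11, q12, q13}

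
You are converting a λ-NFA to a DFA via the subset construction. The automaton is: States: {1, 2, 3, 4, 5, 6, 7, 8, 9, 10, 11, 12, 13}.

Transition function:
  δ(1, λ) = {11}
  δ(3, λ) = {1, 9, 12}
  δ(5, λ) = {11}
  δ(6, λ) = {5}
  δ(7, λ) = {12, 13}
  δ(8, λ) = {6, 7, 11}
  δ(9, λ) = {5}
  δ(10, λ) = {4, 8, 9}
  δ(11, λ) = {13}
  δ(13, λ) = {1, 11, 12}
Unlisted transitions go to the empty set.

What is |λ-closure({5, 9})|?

Start with {5, 9}.
From 5 via λ: add 11.
From 11 via λ: add 13.
From 13 via λ: add 1, 12.
λ-closure = {1, 5, 9, 11, 12, 13}, which has 6 states.

6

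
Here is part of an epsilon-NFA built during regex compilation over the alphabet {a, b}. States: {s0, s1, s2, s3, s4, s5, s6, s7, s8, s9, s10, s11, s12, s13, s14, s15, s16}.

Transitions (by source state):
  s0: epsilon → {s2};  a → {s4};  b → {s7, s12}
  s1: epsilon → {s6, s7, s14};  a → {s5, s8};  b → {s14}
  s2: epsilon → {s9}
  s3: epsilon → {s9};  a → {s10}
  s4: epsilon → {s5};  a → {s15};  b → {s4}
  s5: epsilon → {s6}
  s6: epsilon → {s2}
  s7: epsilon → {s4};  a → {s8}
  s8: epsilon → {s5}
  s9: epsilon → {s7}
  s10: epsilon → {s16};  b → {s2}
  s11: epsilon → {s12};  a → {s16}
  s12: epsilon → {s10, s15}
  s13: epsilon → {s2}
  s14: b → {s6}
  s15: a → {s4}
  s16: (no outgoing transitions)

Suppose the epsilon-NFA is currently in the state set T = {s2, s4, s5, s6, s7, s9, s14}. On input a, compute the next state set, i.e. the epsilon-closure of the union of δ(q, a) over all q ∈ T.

s4 on a → {s15}.
s7 on a → {s8}.
No a-transition from s2, s5, s6, s9, s14.
Union after reading a: {s8, s15}.
Now take the epsilon-closure:
From s8 via epsilon: add s5.
From s5 via epsilon: add s6.
From s6 via epsilon: add s2.
From s2 via epsilon: add s9.
From s9 via epsilon: add s7.
From s7 via epsilon: add s4.
No new states can be added; the closed set is {s2, s4, s5, s6, s7, s8, s9, s15}.

{s2, s4, s5, s6, s7, s8, s9, s15}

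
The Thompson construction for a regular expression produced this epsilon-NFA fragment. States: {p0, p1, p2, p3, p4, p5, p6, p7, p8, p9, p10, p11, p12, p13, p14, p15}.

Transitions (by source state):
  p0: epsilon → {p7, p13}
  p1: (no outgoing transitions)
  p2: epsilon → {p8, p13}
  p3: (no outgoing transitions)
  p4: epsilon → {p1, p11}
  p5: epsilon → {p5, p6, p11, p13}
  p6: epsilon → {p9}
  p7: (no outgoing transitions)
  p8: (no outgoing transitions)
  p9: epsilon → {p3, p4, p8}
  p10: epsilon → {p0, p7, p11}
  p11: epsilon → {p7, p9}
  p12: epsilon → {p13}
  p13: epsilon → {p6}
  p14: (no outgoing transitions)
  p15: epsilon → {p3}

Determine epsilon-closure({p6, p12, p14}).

{p1, p3, p4, p6, p7, p8, p9, p11, p12, p13, p14}

Start with {p6, p12, p14}.
From p6 via epsilon: add p9.
From p12 via epsilon: add p13.
From p9 via epsilon: add p3, p4, p8.
From p4 via epsilon: add p1, p11.
From p11 via epsilon: add p7.
No new states can be added; the closed set is {p1, p3, p4, p6, p7, p8, p9, p11, p12, p13, p14}.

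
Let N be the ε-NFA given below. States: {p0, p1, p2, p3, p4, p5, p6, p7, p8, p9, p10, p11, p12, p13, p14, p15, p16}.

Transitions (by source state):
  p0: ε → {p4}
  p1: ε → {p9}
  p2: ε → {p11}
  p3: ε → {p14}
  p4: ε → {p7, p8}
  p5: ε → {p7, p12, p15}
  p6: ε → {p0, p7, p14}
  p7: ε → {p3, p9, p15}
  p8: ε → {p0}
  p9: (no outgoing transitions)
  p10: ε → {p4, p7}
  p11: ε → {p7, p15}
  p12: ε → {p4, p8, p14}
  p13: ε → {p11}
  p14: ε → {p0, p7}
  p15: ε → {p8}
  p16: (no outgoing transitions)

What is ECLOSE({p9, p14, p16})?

{p0, p3, p4, p7, p8, p9, p14, p15, p16}

Start with {p9, p14, p16}.
From p14 via ε: add p0, p7.
From p0 via ε: add p4.
From p7 via ε: add p3, p15.
From p4 via ε: add p8.
No new states can be added; the closed set is {p0, p3, p4, p7, p8, p9, p14, p15, p16}.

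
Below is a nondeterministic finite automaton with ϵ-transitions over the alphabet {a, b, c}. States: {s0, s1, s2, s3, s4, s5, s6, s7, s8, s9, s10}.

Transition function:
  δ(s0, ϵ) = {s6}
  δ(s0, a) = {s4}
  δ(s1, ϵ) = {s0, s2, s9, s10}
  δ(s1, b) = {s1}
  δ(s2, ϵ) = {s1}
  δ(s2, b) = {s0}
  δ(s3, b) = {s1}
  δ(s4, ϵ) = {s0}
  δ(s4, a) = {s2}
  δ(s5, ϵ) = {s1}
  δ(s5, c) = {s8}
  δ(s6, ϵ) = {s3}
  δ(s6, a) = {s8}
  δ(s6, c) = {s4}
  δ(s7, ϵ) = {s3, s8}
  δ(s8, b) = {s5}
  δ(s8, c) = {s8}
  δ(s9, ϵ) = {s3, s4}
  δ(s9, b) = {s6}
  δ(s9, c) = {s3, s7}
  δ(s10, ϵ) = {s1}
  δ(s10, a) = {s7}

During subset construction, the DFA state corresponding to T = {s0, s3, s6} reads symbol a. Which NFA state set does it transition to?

{s0, s3, s4, s6, s8}

s0 on a → {s4}.
s6 on a → {s8}.
No a-transition from s3.
Union after reading a: {s4, s8}.
Now take the ϵ-closure:
From s4 via ϵ: add s0.
From s0 via ϵ: add s6.
From s6 via ϵ: add s3.
No new states can be added; the closed set is {s0, s3, s4, s6, s8}.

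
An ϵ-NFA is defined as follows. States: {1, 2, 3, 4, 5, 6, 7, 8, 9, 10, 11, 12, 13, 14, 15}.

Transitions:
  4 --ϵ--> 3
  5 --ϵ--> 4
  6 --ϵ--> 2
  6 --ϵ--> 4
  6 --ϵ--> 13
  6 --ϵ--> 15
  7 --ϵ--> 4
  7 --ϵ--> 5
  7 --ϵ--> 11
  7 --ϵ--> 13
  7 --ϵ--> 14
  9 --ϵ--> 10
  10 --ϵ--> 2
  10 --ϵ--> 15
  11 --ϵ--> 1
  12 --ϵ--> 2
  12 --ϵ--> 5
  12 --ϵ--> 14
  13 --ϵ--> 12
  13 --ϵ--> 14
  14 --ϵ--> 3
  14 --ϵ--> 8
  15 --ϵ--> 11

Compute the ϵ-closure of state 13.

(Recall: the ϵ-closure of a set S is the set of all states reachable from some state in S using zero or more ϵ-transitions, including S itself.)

{2, 3, 4, 5, 8, 12, 13, 14}

Start with {13}.
From 13 via ϵ: add 12, 14.
From 12 via ϵ: add 2, 5.
From 14 via ϵ: add 3, 8.
From 5 via ϵ: add 4.
No new states can be added; the closed set is {2, 3, 4, 5, 8, 12, 13, 14}.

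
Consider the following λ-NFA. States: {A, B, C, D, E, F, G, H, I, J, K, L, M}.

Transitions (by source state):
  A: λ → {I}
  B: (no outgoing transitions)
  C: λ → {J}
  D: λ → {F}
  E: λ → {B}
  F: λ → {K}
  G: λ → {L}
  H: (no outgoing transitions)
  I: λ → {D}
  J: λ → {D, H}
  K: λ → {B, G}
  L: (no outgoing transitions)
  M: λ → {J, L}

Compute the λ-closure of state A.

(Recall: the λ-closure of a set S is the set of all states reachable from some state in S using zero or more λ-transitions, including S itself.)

Start with {A}.
From A via λ: add I.
From I via λ: add D.
From D via λ: add F.
From F via λ: add K.
From K via λ: add B, G.
From G via λ: add L.
No new states can be added; the closed set is {A, B, D, F, G, I, K, L}.

{A, B, D, F, G, I, K, L}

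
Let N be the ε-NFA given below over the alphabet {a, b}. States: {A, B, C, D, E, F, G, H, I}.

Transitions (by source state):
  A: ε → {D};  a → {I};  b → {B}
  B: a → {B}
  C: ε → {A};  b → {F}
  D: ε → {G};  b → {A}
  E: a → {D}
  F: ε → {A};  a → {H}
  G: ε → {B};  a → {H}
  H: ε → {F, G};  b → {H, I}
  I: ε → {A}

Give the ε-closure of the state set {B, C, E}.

Start with {B, C, E}.
From C via ε: add A.
From A via ε: add D.
From D via ε: add G.
No new states can be added; the closed set is {A, B, C, D, E, G}.

{A, B, C, D, E, G}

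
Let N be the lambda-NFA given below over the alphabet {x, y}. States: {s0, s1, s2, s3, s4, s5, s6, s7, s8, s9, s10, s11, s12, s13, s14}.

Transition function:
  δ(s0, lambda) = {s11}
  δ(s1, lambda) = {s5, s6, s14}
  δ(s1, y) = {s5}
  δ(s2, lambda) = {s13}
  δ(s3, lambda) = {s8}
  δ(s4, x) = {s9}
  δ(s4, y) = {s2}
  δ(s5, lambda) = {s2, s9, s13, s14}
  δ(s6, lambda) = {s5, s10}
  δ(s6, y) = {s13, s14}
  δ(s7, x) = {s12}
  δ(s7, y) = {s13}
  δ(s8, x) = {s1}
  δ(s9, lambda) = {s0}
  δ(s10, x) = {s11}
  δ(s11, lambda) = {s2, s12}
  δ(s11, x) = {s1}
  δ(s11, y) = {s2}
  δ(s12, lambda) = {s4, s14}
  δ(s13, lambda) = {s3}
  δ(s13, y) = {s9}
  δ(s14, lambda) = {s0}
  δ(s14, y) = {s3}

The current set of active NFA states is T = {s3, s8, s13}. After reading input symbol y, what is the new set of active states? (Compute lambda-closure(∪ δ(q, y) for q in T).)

s13 on y → {s9}.
No y-transition from s3, s8.
Union after reading y: {s9}.
Now take the lambda-closure:
From s9 via lambda: add s0.
From s0 via lambda: add s11.
From s11 via lambda: add s2, s12.
From s2 via lambda: add s13.
From s12 via lambda: add s4, s14.
From s13 via lambda: add s3.
From s3 via lambda: add s8.
No new states can be added; the closed set is {s0, s2, s3, s4, s8, s9, s11, s12, s13, s14}.

{s0, s2, s3, s4, s8, s9, s11, s12, s13, s14}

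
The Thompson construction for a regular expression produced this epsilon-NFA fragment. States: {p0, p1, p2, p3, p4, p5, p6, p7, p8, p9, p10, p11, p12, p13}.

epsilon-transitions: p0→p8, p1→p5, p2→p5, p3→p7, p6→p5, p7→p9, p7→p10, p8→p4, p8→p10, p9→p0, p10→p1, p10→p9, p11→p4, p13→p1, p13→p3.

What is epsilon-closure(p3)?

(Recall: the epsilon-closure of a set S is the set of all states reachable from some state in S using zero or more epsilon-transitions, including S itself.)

{p0, p1, p3, p4, p5, p7, p8, p9, p10}

Start with {p3}.
From p3 via epsilon: add p7.
From p7 via epsilon: add p9, p10.
From p9 via epsilon: add p0.
From p10 via epsilon: add p1.
From p0 via epsilon: add p8.
From p1 via epsilon: add p5.
From p8 via epsilon: add p4.
No new states can be added; the closed set is {p0, p1, p3, p4, p5, p7, p8, p9, p10}.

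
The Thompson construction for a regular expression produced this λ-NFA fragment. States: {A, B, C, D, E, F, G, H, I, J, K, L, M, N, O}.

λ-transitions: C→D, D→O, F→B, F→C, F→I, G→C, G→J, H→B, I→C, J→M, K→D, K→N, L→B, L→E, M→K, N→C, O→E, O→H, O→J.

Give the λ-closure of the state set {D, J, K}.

{B, C, D, E, H, J, K, M, N, O}

Start with {D, J, K}.
From D via λ: add O.
From J via λ: add M.
From K via λ: add N.
From N via λ: add C.
From O via λ: add E, H.
From H via λ: add B.
No new states can be added; the closed set is {B, C, D, E, H, J, K, M, N, O}.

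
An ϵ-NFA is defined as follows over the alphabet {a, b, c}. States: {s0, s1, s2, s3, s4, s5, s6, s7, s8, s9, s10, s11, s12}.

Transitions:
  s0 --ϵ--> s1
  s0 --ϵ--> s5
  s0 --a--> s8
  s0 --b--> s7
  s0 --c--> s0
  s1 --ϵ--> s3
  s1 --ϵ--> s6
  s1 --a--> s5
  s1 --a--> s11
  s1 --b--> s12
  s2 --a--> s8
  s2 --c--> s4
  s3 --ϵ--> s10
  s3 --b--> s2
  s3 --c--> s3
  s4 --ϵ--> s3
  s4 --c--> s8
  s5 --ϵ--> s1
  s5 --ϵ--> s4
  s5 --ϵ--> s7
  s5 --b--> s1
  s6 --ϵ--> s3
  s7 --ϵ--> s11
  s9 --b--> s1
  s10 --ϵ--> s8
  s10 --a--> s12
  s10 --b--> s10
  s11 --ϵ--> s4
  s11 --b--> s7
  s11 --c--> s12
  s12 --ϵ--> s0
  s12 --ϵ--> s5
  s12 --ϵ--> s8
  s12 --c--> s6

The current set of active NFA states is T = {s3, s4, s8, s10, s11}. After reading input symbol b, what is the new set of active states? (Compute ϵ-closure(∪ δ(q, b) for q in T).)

s3 on b → {s2}.
s10 on b → {s10}.
s11 on b → {s7}.
No b-transition from s4, s8.
Union after reading b: {s2, s7, s10}.
Now take the ϵ-closure:
From s7 via ϵ: add s11.
From s10 via ϵ: add s8.
From s11 via ϵ: add s4.
From s4 via ϵ: add s3.
No new states can be added; the closed set is {s2, s3, s4, s7, s8, s10, s11}.

{s2, s3, s4, s7, s8, s10, s11}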